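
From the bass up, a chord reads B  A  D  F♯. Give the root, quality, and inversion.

B minor seventh, root position

The pitch classes B, A, D, F# arrange in thirds as B–D–F#–A: a B minor seventh chord.
The lowest note is B, the root of the chord, so this is root position (figured bass 7).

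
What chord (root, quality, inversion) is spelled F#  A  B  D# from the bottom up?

The pitch classes F#, A, B, D# arrange in thirds as B–D#–F#–A: a B dominant seventh chord.
F# is the fifth of B dominant seventh; fifth in the bass means second inversion (figured bass 4/3).

B dominant seventh, second inversion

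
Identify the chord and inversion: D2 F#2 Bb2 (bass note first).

Bb augmented, first inversion

Reducing to letter names: D, F#, Bb. These stack in thirds as Bb–D–F# — a Bb augmented triad.
The lowest note is D, the third of the chord, so this is first inversion (figured bass 6).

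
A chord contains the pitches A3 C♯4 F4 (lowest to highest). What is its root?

The distinct letter names are A, C#, F. Arranged as a stack of thirds they read F–A–C#, so F is the root (an F augmented triad).

F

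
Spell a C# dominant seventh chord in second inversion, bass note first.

G#, B, C#, E#

C# dominant seventh is C#–E#–G#–B. Second inversion puts the fifth (G#) in the bass, with the remaining tones above: G#, B, C#, E#.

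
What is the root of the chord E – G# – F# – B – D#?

E, G#, F#, B, D# are the tones of an E major ninth chord (E–G#–B–D#–F#), making E the root.

E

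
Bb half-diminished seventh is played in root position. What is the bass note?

Bb

In root position the root is lowest. For Bb half-diminished seventh (Bb–Db–Fb–Ab) that is Bb.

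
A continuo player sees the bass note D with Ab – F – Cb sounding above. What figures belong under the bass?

The notes D, Ab, F, Cb stack in thirds as D–F–Ab–Cb — a D diminished seventh chord. The bass D is the root, so this is root position: figured 7.

7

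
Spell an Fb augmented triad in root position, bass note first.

Fb, Ab, C

Spelling Fb augmented: Fb–Ab–C. In root position the root is bass, giving Fb, Ab, C from the bottom.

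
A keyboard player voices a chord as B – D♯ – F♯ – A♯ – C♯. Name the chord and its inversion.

B major ninth, root position

The pitch classes B, D#, F#, A#, C# arrange in thirds as B–D#–F#–A#–C#: a B major ninth chord.
With the root (B) in the bass, the chord is in root position.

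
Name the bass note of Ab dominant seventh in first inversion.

C

Ab dominant seventh is Ab–C–Eb–Gb. First inversion places the third in the bass: C.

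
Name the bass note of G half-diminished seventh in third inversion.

The seventh of G half-diminished seventh (G–Bb–Db–F) is F; that is the bass in third inversion.

F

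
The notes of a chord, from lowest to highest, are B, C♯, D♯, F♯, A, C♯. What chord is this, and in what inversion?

B dominant ninth, root position

Reducing to letter names: B, C#, D#, F#, A. These stack in thirds as B–D#–F#–A–C# — a B dominant ninth chord.
B is the root of B dominant ninth; root in the bass means root position.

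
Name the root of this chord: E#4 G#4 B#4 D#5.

E#

E#, G#, B#, D# are the tones of an E# minor seventh chord (E#–G#–B#–D#), making E# the root.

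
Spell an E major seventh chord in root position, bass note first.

E major seventh is E–G#–B–D#. Root position puts the root (E) in the bass, with the remaining tones above: E, G#, B, D#.

E, G#, B, D#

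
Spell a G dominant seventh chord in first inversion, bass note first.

G dominant seventh is G–B–D–F. First inversion puts the third (B) in the bass, with the remaining tones above: B, D, F, G.

B, D, F, G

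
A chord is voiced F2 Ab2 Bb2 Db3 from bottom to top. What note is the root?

Bb

F, Ab, Bb, Db are the tones of a Bb minor seventh chord (Bb–Db–F–Ab), making Bb the root.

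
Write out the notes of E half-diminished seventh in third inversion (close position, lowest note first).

The chord tones are E–G–Bb–D. With the seventh (D) lowest for third inversion: D, E, G, Bb.

D, E, G, Bb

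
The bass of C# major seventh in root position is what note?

C#

In root position the root is lowest. For C# major seventh (C#–E#–G#–B#) that is C#.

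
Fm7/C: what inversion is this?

second inversion

Fm7/C means F minor seventh with C in the bass. C is the fifth of F minor seventh (F–Ab–C–Eb), so this is second inversion.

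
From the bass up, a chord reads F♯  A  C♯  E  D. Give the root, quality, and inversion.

The distinct note names are F#, A, C#, E, D. Stacked in thirds they read D–F#–A–C#–E, which is a major ninth chord on D.
F# is the third of D major ninth; third in the bass means first inversion.

D major ninth, first inversion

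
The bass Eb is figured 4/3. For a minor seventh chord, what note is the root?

Ab

The figures 4/3 mean the fifth of the chord is in the bass. If Eb is the fifth of a minor seventh chord, the root is Ab (chord tones Ab–Cb–Eb–Gb).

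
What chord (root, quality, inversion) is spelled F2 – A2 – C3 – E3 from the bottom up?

Reducing to letter names: F, A, C, E. These stack in thirds as F–A–C–E — an F major seventh chord.
The lowest note is F, the root of the chord, so this is root position (figured bass 7).

F major seventh, root position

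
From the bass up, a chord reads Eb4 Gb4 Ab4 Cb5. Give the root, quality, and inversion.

The pitch classes Eb, Gb, Ab, Cb arrange in thirds as Ab–Cb–Eb–Gb: an Ab minor seventh chord.
With the fifth (Eb) in the bass, the chord is in second inversion (figured bass 4/3).

Ab minor seventh, second inversion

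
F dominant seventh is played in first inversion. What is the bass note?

The third of F dominant seventh (F–A–C–Eb) is A; that is the bass in first inversion.

A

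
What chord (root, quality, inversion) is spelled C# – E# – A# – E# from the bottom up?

A# minor, first inversion

Reducing to letter names: C#, E#, A#. These stack in thirds as A#–C#–E# — an A# minor triad.
With the third (C#) in the bass, the chord is in first inversion (figured bass 6).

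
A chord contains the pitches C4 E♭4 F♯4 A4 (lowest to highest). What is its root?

The distinct letter names are C, Eb, F#, A. Arranged as a stack of thirds they read F#–A–C–Eb, so F# is the root (an F# diminished seventh chord).

F#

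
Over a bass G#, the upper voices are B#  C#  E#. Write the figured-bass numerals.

4/3

The notes G#, B#, C#, E# stack in thirds as C#–E#–G#–B# — a C# major seventh chord. The bass G# is the fifth, so this is second inversion: figured 4/3.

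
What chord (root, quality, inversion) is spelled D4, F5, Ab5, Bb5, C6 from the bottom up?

The pitch classes D, F, Ab, Bb, C arrange in thirds as Bb–D–F–Ab–C: a Bb dominant ninth chord.
D is the third of Bb dominant ninth; third in the bass means first inversion.

Bb dominant ninth, first inversion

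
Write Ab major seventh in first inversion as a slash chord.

Abmaj7/C

First inversion of Ab major seventh has the third (C) in the bass. As a slash chord: Abmaj7/C.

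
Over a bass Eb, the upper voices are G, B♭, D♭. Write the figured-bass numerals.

The notes Eb, G, Bb, Db stack in thirds as Eb–G–Bb–Db — an Eb dominant seventh chord. The bass Eb is the root, so this is root position: figured 7.

7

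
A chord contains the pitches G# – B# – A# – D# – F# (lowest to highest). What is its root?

G#

G#, B#, A#, D#, F# are the tones of a G# dominant ninth chord (G#–B#–D#–F#–A#), making G# the root.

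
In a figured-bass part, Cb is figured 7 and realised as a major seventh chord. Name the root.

The figures 7 mean the root of the chord is in the bass. If Cb is the root of a major seventh chord, the root is Cb (chord tones Cb–Eb–Gb–Bb).

Cb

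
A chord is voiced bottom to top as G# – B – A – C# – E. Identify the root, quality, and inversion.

The distinct note names are G#, B, A, C#, E. Stacked in thirds they read A–C#–E–G#–B, which is a major ninth chord on A.
With the seventh (G#) in the bass, the chord is in third inversion.

A major ninth, third inversion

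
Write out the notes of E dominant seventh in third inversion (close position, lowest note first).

Spelling E dominant seventh: E–G#–B–D. In third inversion the seventh is bass, giving D, E, G#, B from the bottom.

D, E, G#, B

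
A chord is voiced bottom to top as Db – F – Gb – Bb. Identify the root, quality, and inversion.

Reducing to letter names: Db, F, Gb, Bb. These stack in thirds as Gb–Bb–Db–F — a Gb major seventh chord.
Db is the fifth of Gb major seventh; fifth in the bass means second inversion (figured bass 4/3).

Gb major seventh, second inversion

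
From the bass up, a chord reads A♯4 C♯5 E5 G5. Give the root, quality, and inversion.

A# diminished seventh, root position

The pitch classes A#, C#, E, G arrange in thirds as A#–C#–E–G: an A# diminished seventh chord.
With the root (A#) in the bass, the chord is in root position (figured bass 7).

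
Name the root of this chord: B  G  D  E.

B, G, D, E are the tones of an E minor seventh chord (E–G–B–D), making E the root.

E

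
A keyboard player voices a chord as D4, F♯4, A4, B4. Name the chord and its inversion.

B minor seventh, first inversion

The pitch classes D, F#, A, B arrange in thirds as B–D–F#–A: a B minor seventh chord.
The lowest note is D, the third of the chord, so this is first inversion (figured bass 6/5).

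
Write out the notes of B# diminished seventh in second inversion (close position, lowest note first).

Spelling B# diminished seventh: B#–D#–F#–A. In second inversion the fifth is bass, giving F#, A, B#, D# from the bottom.

F#, A, B#, D#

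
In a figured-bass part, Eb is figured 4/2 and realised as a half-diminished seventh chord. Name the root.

F

The figures 4/2 mean the seventh of the chord is in the bass. If Eb is the seventh of a half-diminished seventh chord, the root is F (chord tones F–Ab–Cb–Eb).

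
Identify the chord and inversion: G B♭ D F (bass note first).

G minor seventh, root position

Reducing to letter names: G, Bb, D, F. These stack in thirds as G–Bb–D–F — a G minor seventh chord.
The lowest note is G, the root of the chord, so this is root position (figured bass 7).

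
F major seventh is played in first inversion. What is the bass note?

F major seventh is F–A–C–E. First inversion places the third in the bass: A.

A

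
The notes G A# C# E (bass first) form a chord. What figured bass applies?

4/2

The notes G, A#, C#, E stack in thirds as A#–C#–E–G — an A# diminished seventh chord. The bass G is the seventh, so this is third inversion: figured 4/2.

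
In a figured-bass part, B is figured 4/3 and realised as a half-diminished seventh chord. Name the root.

The figures 4/3 mean the fifth of the chord is in the bass. If B is the fifth of a half-diminished seventh chord, the root is E# (chord tones E#–G#–B–D#).

E#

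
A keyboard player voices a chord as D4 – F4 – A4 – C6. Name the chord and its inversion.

The distinct note names are D, F, A, C. Stacked in thirds they read D–F–A–C, which is a minor seventh chord on D.
With the root (D) in the bass, the chord is in root position (figured bass 7).

D minor seventh, root position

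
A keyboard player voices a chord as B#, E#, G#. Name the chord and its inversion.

Reducing to letter names: B#, E#, G#. These stack in thirds as E#–G#–B# — an E# minor triad.
With the fifth (B#) in the bass, the chord is in second inversion (figured bass 6/4).

E# minor, second inversion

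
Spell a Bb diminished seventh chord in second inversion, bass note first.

Fb, Abb, Bb, Db

Spelling Bb diminished seventh: Bb–Db–Fb–Abb. In second inversion the fifth is bass, giving Fb, Abb, Bb, Db from the bottom.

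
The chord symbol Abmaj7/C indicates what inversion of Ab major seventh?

Abmaj7/C means Ab major seventh with C in the bass. C is the third of Ab major seventh (Ab–C–Eb–G), so this is first inversion.

first inversion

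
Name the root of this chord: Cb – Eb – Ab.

Ab

Reordering Cb, Eb, Ab into stacked thirds gives Ab–Cb–Eb; the bottom of that stack, Ab, is the root.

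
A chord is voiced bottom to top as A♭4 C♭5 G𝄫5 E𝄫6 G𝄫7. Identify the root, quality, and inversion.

Ab diminished seventh, root position

The pitch classes Ab, Cb, Gbb, Ebb arrange in thirds as Ab–Cb–Ebb–Gbb: an Ab diminished seventh chord.
The lowest note is Ab, the root of the chord, so this is root position (figured bass 7).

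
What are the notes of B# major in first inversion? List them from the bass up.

D##, F##, B#

Spelling B# major: B#–D##–F##. In first inversion the third is bass, giving D##, F##, B# from the bottom.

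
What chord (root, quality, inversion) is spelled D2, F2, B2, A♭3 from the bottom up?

The distinct note names are D, F, B, Ab. Stacked in thirds they read B–D–F–Ab, which is a diminished seventh chord on B.
With the third (D) in the bass, the chord is in first inversion (figured bass 6/5).

B diminished seventh, first inversion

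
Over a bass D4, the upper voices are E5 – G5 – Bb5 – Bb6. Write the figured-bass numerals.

The notes D, E, G, Bb stack in thirds as E–G–Bb–D — an E half-diminished seventh chord. The bass D is the seventh, so this is third inversion: figured 4/2.

4/2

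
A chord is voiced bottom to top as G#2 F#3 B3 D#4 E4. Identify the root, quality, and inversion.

E major ninth, first inversion

The pitch classes G#, F#, B, D#, E arrange in thirds as E–G#–B–D#–F#: an E major ninth chord.
With the third (G#) in the bass, the chord is in first inversion.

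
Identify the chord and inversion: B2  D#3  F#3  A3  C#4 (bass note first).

Reducing to letter names: B, D#, F#, A, C#. These stack in thirds as B–D#–F#–A–C# — a B dominant ninth chord.
The lowest note is B, the root of the chord, so this is root position.

B dominant ninth, root position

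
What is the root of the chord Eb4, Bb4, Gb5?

Eb

The distinct letter names are Eb, Bb, Gb. Arranged as a stack of thirds they read Eb–Gb–Bb, so Eb is the root (an Eb minor triad).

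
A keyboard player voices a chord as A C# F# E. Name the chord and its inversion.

F# minor seventh, first inversion

The pitch classes A, C#, F#, E arrange in thirds as F#–A–C#–E: an F# minor seventh chord.
A is the third of F# minor seventh; third in the bass means first inversion (figured bass 6/5).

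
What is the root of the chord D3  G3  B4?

G

The distinct letter names are D, G, B. Arranged as a stack of thirds they read G–B–D, so G is the root (a G major triad).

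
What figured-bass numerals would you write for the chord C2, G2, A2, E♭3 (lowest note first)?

6/5

The notes C, G, A, Eb stack in thirds as A–C–Eb–G — an A half-diminished seventh chord. The bass C is the third, so this is first inversion: figured 6/5.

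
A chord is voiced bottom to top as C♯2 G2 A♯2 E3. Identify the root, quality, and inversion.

A# diminished seventh, first inversion

The pitch classes C#, G, A#, E arrange in thirds as A#–C#–E–G: an A# diminished seventh chord.
The lowest note is C#, the third of the chord, so this is first inversion (figured bass 6/5).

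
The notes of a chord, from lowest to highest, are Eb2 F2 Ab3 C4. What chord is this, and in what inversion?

F minor seventh, third inversion

The pitch classes Eb, F, Ab, C arrange in thirds as F–Ab–C–Eb: an F minor seventh chord.
The lowest note is Eb, the seventh of the chord, so this is third inversion (figured bass 4/2).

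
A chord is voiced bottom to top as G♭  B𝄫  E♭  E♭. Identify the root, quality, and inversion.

The pitch classes Gb, Bbb, Eb arrange in thirds as Eb–Gb–Bbb: an Eb diminished triad.
The lowest note is Gb, the third of the chord, so this is first inversion (figured bass 6).

Eb diminished, first inversion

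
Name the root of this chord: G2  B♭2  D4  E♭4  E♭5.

Eb

Reordering G, Bb, D, Eb into stacked thirds gives Eb–G–Bb–D; the bottom of that stack, Eb, is the root.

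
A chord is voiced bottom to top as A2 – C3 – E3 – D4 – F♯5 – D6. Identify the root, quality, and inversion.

D dominant ninth, second inversion

Reducing to letter names: A, C, E, D, F#. These stack in thirds as D–F#–A–C–E — a D dominant ninth chord.
The lowest note is A, the fifth of the chord, so this is second inversion.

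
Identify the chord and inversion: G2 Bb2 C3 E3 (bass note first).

C dominant seventh, second inversion

Reducing to letter names: G, Bb, C, E. These stack in thirds as C–E–G–Bb — a C dominant seventh chord.
With the fifth (G) in the bass, the chord is in second inversion (figured bass 4/3).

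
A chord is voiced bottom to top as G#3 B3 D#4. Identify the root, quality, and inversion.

G# minor, root position

The pitch classes G#, B, D# arrange in thirds as G#–B–D#: a G# minor triad.
G# is the root of G# minor; root in the bass means root position (figured bass 5/3).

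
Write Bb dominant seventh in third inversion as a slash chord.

Bb7/Ab

Third inversion of Bb dominant seventh has the seventh (Ab) in the bass. As a slash chord: Bb7/Ab.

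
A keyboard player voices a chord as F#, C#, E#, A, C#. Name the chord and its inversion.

F# minor-major seventh, root position

The distinct note names are F#, C#, E#, A. Stacked in thirds they read F#–A–C#–E#, which is a minor-major seventh chord on F#.
With the root (F#) in the bass, the chord is in root position (figured bass 7).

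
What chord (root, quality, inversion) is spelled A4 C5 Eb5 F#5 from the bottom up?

The distinct note names are A, C, Eb, F#. Stacked in thirds they read F#–A–C–Eb, which is a diminished seventh chord on F#.
A is the third of F# diminished seventh; third in the bass means first inversion (figured bass 6/5).

F# diminished seventh, first inversion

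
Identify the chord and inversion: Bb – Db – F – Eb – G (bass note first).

Eb dominant ninth, second inversion

Reducing to letter names: Bb, Db, F, Eb, G. These stack in thirds as Eb–G–Bb–Db–F — an Eb dominant ninth chord.
With the fifth (Bb) in the bass, the chord is in second inversion.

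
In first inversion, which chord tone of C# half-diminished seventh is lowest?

C# half-diminished seventh is C#–E–G–B. First inversion places the third in the bass: E.

E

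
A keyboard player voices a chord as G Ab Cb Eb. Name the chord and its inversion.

The pitch classes G, Ab, Cb, Eb arrange in thirds as Ab–Cb–Eb–G: an Ab minor-major seventh chord.
G is the seventh of Ab minor-major seventh; seventh in the bass means third inversion (figured bass 4/2).

Ab minor-major seventh, third inversion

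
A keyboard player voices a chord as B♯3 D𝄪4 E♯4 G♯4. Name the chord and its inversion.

E# minor-major seventh, second inversion

The pitch classes B#, D##, E#, G# arrange in thirds as E#–G#–B#–D##: an E# minor-major seventh chord.
With the fifth (B#) in the bass, the chord is in second inversion (figured bass 4/3).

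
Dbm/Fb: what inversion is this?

Dbm/Fb means Db minor with Fb in the bass. Fb is the third of Db minor (Db–Fb–Ab), so this is first inversion.

first inversion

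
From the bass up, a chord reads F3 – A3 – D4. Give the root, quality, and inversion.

D minor, first inversion

The distinct note names are F, A, D. Stacked in thirds they read D–F–A, which is a minor triad on D.
F is the third of D minor; third in the bass means first inversion (figured bass 6).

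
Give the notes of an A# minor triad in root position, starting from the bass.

The chord tones are A#–C#–E#. With the root (A#) lowest for root position: A#, C#, E#.

A#, C#, E#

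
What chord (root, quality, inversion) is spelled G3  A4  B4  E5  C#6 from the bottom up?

A dominant ninth, third inversion

The distinct note names are G, A, B, E, C#. Stacked in thirds they read A–C#–E–G–B, which is a dominant ninth chord on A.
With the seventh (G) in the bass, the chord is in third inversion.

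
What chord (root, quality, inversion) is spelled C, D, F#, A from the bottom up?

Reducing to letter names: C, D, F#, A. These stack in thirds as D–F#–A–C — a D dominant seventh chord.
With the seventh (C) in the bass, the chord is in third inversion (figured bass 4/2).

D dominant seventh, third inversion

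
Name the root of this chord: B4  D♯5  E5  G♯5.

Reordering B, D#, E, G# into stacked thirds gives E–G#–B–D#; the bottom of that stack, E, is the root.

E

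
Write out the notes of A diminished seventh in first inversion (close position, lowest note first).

Spelling A diminished seventh: A–C–Eb–Gb. In first inversion the third is bass, giving C, Eb, Gb, A from the bottom.

C, Eb, Gb, A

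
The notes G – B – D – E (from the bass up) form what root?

The distinct letter names are G, B, D, E. Arranged as a stack of thirds they read E–G–B–D, so E is the root (an E minor seventh chord).

E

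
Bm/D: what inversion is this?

first inversion

Bm/D means B minor with D in the bass. D is the third of B minor (B–D–F#), so this is first inversion.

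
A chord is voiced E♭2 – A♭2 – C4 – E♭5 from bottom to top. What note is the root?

Ab

Reordering Eb, Ab, C into stacked thirds gives Ab–C–Eb; the bottom of that stack, Ab, is the root.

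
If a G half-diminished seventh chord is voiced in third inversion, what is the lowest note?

In third inversion the seventh is lowest. For G half-diminished seventh (G–Bb–Db–F) that is F.

F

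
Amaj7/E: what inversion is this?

Amaj7/E means A major seventh with E in the bass. E is the fifth of A major seventh (A–C#–E–G#), so this is second inversion.

second inversion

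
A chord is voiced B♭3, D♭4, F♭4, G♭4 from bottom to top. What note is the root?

Gb

Reordering Bb, Db, Fb, Gb into stacked thirds gives Gb–Bb–Db–Fb; the bottom of that stack, Gb, is the root.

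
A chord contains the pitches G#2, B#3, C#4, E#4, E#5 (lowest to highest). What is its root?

G#, B#, C#, E# are the tones of a C# major seventh chord (C#–E#–G#–B#), making C# the root.

C#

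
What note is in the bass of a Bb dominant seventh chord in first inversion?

The third of Bb dominant seventh (Bb–D–F–Ab) is D; that is the bass in first inversion.

D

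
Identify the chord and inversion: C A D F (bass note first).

D minor seventh, third inversion

Reducing to letter names: C, A, D, F. These stack in thirds as D–F–A–C — a D minor seventh chord.
With the seventh (C) in the bass, the chord is in third inversion (figured bass 4/2).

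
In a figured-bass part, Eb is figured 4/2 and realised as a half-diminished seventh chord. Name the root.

F

The figures 4/2 mean the seventh of the chord is in the bass. If Eb is the seventh of a half-diminished seventh chord, the root is F (chord tones F–Ab–Cb–Eb).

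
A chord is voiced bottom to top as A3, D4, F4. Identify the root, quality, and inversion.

D minor, second inversion

The pitch classes A, D, F arrange in thirds as D–F–A: a D minor triad.
A is the fifth of D minor; fifth in the bass means second inversion (figured bass 6/4).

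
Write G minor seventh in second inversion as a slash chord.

Second inversion of G minor seventh has the fifth (D) in the bass. As a slash chord: Gm7/D.

Gm7/D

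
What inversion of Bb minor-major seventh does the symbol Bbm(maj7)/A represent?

Bbm(maj7)/A means Bb minor-major seventh with A in the bass. A is the seventh of Bb minor-major seventh (Bb–Db–F–A), so this is third inversion.

third inversion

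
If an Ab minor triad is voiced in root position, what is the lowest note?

In root position the root is lowest. For Ab minor (Ab–Cb–Eb) that is Ab.

Ab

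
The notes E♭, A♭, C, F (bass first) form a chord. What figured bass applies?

4/2

The notes Eb, Ab, C, F stack in thirds as F–Ab–C–Eb — an F minor seventh chord. The bass Eb is the seventh, so this is third inversion: figured 4/2.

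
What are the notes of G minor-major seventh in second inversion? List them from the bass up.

The chord tones are G–Bb–D–F#. With the fifth (D) lowest for second inversion: D, F#, G, Bb.

D, F#, G, Bb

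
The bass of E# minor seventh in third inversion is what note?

D#

E# minor seventh is E#–G#–B#–D#. Third inversion places the seventh in the bass: D#.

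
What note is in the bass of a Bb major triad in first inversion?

In first inversion the third is lowest. For Bb major (Bb–D–F) that is D.

D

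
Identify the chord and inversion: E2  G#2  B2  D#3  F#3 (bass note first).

E major ninth, root position

The distinct note names are E, G#, B, D#, F#. Stacked in thirds they read E–G#–B–D#–F#, which is a major ninth chord on E.
E is the root of E major ninth; root in the bass means root position.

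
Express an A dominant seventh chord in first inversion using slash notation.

First inversion of A dominant seventh has the third (C#) in the bass. As a slash chord: A7/C#.

A7/C#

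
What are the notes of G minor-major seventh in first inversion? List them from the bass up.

Bb, D, F#, G

Spelling G minor-major seventh: G–Bb–D–F#. In first inversion the third is bass, giving Bb, D, F#, G from the bottom.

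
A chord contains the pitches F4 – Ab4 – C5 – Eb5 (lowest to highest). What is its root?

F

The distinct letter names are F, Ab, C, Eb. Arranged as a stack of thirds they read F–Ab–C–Eb, so F is the root (an F minor seventh chord).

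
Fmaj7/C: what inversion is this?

second inversion

Fmaj7/C means F major seventh with C in the bass. C is the fifth of F major seventh (F–A–C–E), so this is second inversion.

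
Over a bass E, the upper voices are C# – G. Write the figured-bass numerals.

The notes E, C#, G stack in thirds as C#–E–G — a C# diminished triad. The bass E is the third, so this is first inversion: figured 6.

6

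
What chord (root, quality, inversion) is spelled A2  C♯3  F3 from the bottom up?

F augmented, first inversion

The distinct note names are A, C#, F. Stacked in thirds they read F–A–C#, which is an augmented triad on F.
With the third (A) in the bass, the chord is in first inversion (figured bass 6).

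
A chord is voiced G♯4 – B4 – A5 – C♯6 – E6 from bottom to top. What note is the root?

A

G#, B, A, C#, E are the tones of an A major ninth chord (A–C#–E–G#–B), making A the root.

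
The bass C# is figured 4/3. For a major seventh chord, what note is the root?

The figures 4/3 mean the fifth of the chord is in the bass. If C# is the fifth of a major seventh chord, the root is F# (chord tones F#–A#–C#–E#).

F#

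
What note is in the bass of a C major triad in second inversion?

G

The fifth of C major (C–E–G) is G; that is the bass in second inversion.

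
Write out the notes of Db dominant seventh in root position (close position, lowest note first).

Spelling Db dominant seventh: Db–F–Ab–Cb. In root position the root is bass, giving Db, F, Ab, Cb from the bottom.

Db, F, Ab, Cb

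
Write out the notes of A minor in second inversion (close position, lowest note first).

A minor is A–C–E. Second inversion puts the fifth (E) in the bass, with the remaining tones above: E, A, C.

E, A, C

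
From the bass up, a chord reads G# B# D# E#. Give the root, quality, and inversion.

The distinct note names are G#, B#, D#, E#. Stacked in thirds they read E#–G#–B#–D#, which is a minor seventh chord on E#.
G# is the third of E# minor seventh; third in the bass means first inversion (figured bass 6/5).

E# minor seventh, first inversion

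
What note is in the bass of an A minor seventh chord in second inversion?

The fifth of A minor seventh (A–C–E–G) is E; that is the bass in second inversion.

E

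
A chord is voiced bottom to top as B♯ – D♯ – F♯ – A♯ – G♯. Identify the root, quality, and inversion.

Reducing to letter names: B#, D#, F#, A#, G#. These stack in thirds as G#–B#–D#–F#–A# — a G# dominant ninth chord.
With the third (B#) in the bass, the chord is in first inversion.

G# dominant ninth, first inversion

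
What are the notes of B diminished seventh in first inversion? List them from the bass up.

D, F, Ab, B

B diminished seventh is B–D–F–Ab. First inversion puts the third (D) in the bass, with the remaining tones above: D, F, Ab, B.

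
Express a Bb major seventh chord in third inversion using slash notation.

Bbmaj7/A

Third inversion of Bb major seventh has the seventh (A) in the bass. As a slash chord: Bbmaj7/A.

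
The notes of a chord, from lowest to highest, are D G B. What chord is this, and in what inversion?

G major, second inversion

The distinct note names are D, G, B. Stacked in thirds they read G–B–D, which is a major triad on G.
With the fifth (D) in the bass, the chord is in second inversion (figured bass 6/4).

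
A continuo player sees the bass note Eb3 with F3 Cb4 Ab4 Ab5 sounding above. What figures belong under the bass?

The notes Eb, F, Cb, Ab stack in thirds as F–Ab–Cb–Eb — an F half-diminished seventh chord. The bass Eb is the seventh, so this is third inversion: figured 4/2.

4/2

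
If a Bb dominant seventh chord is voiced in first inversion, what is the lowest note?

D

Bb dominant seventh is Bb–D–F–Ab. First inversion places the third in the bass: D.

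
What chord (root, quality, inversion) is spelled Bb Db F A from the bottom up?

The pitch classes Bb, Db, F, A arrange in thirds as Bb–Db–F–A: a Bb minor-major seventh chord.
Bb is the root of Bb minor-major seventh; root in the bass means root position (figured bass 7).

Bb minor-major seventh, root position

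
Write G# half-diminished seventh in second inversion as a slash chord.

G#ø7/D

Second inversion of G# half-diminished seventh has the fifth (D) in the bass. As a slash chord: G#ø7/D.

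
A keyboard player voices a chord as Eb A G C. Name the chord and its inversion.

Reducing to letter names: Eb, A, G, C. These stack in thirds as A–C–Eb–G — an A half-diminished seventh chord.
Eb is the fifth of A half-diminished seventh; fifth in the bass means second inversion (figured bass 4/3).

A half-diminished seventh, second inversion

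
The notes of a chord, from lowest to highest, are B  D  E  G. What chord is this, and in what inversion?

E minor seventh, second inversion

Reducing to letter names: B, D, E, G. These stack in thirds as E–G–B–D — an E minor seventh chord.
With the fifth (B) in the bass, the chord is in second inversion (figured bass 4/3).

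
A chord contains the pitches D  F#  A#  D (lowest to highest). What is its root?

D

Reordering D, F#, A# into stacked thirds gives D–F#–A#; the bottom of that stack, D, is the root.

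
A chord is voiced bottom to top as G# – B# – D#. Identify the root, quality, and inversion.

Reducing to letter names: G#, B#, D#. These stack in thirds as G#–B#–D# — a G# major triad.
With the root (G#) in the bass, the chord is in root position (figured bass 5/3).

G# major, root position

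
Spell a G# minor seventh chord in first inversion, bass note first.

The chord tones are G#–B–D#–F#. With the third (B) lowest for first inversion: B, D#, F#, G#.

B, D#, F#, G#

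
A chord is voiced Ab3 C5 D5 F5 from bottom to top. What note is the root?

Reordering Ab, C, D, F into stacked thirds gives D–F–Ab–C; the bottom of that stack, D, is the root.

D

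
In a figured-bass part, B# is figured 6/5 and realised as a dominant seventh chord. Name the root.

The figures 6/5 mean the third of the chord is in the bass. If B# is the third of a dominant seventh chord, the root is G# (chord tones G#–B#–D#–F#).

G#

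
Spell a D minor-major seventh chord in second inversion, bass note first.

D minor-major seventh is D–F–A–C#. Second inversion puts the fifth (A) in the bass, with the remaining tones above: A, C#, D, F.

A, C#, D, F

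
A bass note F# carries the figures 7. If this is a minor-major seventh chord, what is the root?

F#

The figures 7 mean the root of the chord is in the bass. If F# is the root of a minor-major seventh chord, the root is F# (chord tones F#–A–C#–E#).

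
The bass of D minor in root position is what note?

D

The root of D minor (D–F–A) is D; that is the bass in root position.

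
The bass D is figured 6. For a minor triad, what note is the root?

The figures 6 mean the third of the chord is in the bass. If D is the third of a minor triad, the root is B (chord tones B–D–F#).

B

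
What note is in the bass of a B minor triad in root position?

B minor is B–D–F#. Root position places the root in the bass: B.

B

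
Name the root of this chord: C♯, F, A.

F

The distinct letter names are C#, F, A. Arranged as a stack of thirds they read F–A–C#, so F is the root (an F augmented triad).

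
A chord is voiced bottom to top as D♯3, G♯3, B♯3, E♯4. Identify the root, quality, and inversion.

The distinct note names are D#, G#, B#, E#. Stacked in thirds they read E#–G#–B#–D#, which is a minor seventh chord on E#.
The lowest note is D#, the seventh of the chord, so this is third inversion (figured bass 4/2).

E# minor seventh, third inversion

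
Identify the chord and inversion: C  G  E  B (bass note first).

C major seventh, root position

The pitch classes C, G, E, B arrange in thirds as C–E–G–B: a C major seventh chord.
With the root (C) in the bass, the chord is in root position (figured bass 7).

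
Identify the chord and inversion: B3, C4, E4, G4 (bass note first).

C major seventh, third inversion

The pitch classes B, C, E, G arrange in thirds as C–E–G–B: a C major seventh chord.
With the seventh (B) in the bass, the chord is in third inversion (figured bass 4/2).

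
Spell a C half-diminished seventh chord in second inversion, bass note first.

C half-diminished seventh is C–Eb–Gb–Bb. Second inversion puts the fifth (Gb) in the bass, with the remaining tones above: Gb, Bb, C, Eb.

Gb, Bb, C, Eb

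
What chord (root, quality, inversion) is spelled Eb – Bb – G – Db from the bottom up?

The pitch classes Eb, Bb, G, Db arrange in thirds as Eb–G–Bb–Db: an Eb dominant seventh chord.
The lowest note is Eb, the root of the chord, so this is root position (figured bass 7).

Eb dominant seventh, root position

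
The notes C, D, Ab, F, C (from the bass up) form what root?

Reordering C, D, Ab, F into stacked thirds gives D–F–Ab–C; the bottom of that stack, D, is the root.

D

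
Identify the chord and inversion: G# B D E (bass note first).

E dominant seventh, first inversion

The distinct note names are G#, B, D, E. Stacked in thirds they read E–G#–B–D, which is a dominant seventh chord on E.
G# is the third of E dominant seventh; third in the bass means first inversion (figured bass 6/5).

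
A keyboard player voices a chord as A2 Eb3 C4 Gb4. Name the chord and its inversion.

A diminished seventh, root position

Reducing to letter names: A, Eb, C, Gb. These stack in thirds as A–C–Eb–Gb — an A diminished seventh chord.
With the root (A) in the bass, the chord is in root position (figured bass 7).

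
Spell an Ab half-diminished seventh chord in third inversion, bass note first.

Ab half-diminished seventh is Ab–Cb–Ebb–Gb. Third inversion puts the seventh (Gb) in the bass, with the remaining tones above: Gb, Ab, Cb, Ebb.

Gb, Ab, Cb, Ebb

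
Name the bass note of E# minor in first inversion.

G#

In first inversion the third is lowest. For E# minor (E#–G#–B#) that is G#.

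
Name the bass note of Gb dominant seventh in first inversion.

The third of Gb dominant seventh (Gb–Bb–Db–Fb) is Bb; that is the bass in first inversion.

Bb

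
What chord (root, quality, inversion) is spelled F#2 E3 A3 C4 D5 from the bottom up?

D dominant ninth, first inversion

The distinct note names are F#, E, A, C, D. Stacked in thirds they read D–F#–A–C–E, which is a dominant ninth chord on D.
F# is the third of D dominant ninth; third in the bass means first inversion.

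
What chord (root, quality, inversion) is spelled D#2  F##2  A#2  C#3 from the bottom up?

The pitch classes D#, F##, A#, C# arrange in thirds as D#–F##–A#–C#: a D# dominant seventh chord.
With the root (D#) in the bass, the chord is in root position (figured bass 7).

D# dominant seventh, root position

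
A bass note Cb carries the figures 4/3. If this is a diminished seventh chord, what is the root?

The figures 4/3 mean the fifth of the chord is in the bass. If Cb is the fifth of a diminished seventh chord, the root is F (chord tones F–Ab–Cb–Ebb).

F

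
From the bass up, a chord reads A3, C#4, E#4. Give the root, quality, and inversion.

A augmented, root position

The distinct note names are A, C#, E#. Stacked in thirds they read A–C#–E#, which is an augmented triad on A.
A is the root of A augmented; root in the bass means root position (figured bass 5/3).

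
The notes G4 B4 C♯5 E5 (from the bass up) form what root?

The distinct letter names are G, B, C#, E. Arranged as a stack of thirds they read C#–E–G–B, so C# is the root (a C# half-diminished seventh chord).

C#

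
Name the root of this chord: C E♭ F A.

F

Reordering C, Eb, F, A into stacked thirds gives F–A–C–Eb; the bottom of that stack, F, is the root.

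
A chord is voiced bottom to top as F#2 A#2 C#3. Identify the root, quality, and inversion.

The distinct note names are F#, A#, C#. Stacked in thirds they read F#–A#–C#, which is a major triad on F#.
The lowest note is F#, the root of the chord, so this is root position (figured bass 5/3).

F# major, root position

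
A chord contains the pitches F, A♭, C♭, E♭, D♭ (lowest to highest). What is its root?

Db

Reordering F, Ab, Cb, Eb, Db into stacked thirds gives Db–F–Ab–Cb–Eb; the bottom of that stack, Db, is the root.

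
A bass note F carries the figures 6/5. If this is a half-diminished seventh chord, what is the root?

The figures 6/5 mean the third of the chord is in the bass. If F is the third of a half-diminished seventh chord, the root is D (chord tones D–F–Ab–C).

D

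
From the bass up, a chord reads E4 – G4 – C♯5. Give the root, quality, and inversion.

The distinct note names are E, G, C#. Stacked in thirds they read C#–E–G, which is a diminished triad on C#.
With the third (E) in the bass, the chord is in first inversion (figured bass 6).

C# diminished, first inversion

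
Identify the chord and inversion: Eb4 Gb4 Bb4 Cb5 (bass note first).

The distinct note names are Eb, Gb, Bb, Cb. Stacked in thirds they read Cb–Eb–Gb–Bb, which is a major seventh chord on Cb.
With the third (Eb) in the bass, the chord is in first inversion (figured bass 6/5).

Cb major seventh, first inversion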